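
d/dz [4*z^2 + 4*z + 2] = 8*z + 4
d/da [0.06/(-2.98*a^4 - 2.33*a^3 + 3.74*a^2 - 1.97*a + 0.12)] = (0.7152*a^3 + 0.4194*a^2 - 0.4488*a + 0.1182)/(2.98*a^4 + 2.33*a^3 - 3.74*a^2 + 1.97*a - 0.12)^2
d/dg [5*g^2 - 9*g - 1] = 10*g - 9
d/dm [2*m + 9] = 2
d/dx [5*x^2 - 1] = 10*x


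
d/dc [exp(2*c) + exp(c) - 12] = (2*exp(c) + 1)*exp(c)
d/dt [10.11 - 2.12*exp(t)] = -2.12*exp(t)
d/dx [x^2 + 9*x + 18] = 2*x + 9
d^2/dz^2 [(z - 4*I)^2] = 2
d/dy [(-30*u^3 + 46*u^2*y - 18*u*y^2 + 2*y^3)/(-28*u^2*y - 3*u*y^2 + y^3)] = 12*u*(-70*u^4 - 15*u^3*y + 61*u^2*y^2 - 17*u*y^3 + y^4)/(y^2*(784*u^4 + 168*u^3*y - 47*u^2*y^2 - 6*u*y^3 + y^4))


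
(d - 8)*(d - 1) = d^2 - 9*d + 8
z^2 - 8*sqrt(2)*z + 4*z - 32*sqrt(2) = (z + 4)*(z - 8*sqrt(2))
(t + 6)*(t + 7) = t^2 + 13*t + 42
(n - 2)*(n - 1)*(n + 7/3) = n^3 - 2*n^2/3 - 5*n + 14/3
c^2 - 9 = (c - 3)*(c + 3)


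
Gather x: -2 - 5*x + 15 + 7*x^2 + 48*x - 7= 7*x^2 + 43*x + 6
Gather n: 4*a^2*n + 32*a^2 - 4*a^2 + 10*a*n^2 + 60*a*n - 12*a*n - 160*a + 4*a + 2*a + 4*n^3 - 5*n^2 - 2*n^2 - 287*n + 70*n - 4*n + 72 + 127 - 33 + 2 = 28*a^2 - 154*a + 4*n^3 + n^2*(10*a - 7) + n*(4*a^2 + 48*a - 221) + 168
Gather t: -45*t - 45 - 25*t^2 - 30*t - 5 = -25*t^2 - 75*t - 50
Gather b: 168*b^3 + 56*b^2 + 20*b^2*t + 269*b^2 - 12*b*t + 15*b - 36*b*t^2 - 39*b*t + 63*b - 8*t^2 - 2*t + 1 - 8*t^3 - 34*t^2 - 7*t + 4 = 168*b^3 + b^2*(20*t + 325) + b*(-36*t^2 - 51*t + 78) - 8*t^3 - 42*t^2 - 9*t + 5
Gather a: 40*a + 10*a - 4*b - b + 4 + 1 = 50*a - 5*b + 5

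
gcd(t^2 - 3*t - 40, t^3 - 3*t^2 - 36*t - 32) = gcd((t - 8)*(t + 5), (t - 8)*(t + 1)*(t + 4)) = t - 8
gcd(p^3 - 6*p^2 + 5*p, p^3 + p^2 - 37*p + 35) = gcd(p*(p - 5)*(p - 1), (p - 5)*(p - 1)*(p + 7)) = p^2 - 6*p + 5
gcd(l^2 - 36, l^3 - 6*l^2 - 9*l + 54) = l - 6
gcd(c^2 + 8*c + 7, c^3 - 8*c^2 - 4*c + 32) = 1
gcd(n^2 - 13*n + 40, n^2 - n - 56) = n - 8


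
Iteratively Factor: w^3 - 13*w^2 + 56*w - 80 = (w - 5)*(w^2 - 8*w + 16) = (w - 5)*(w - 4)*(w - 4)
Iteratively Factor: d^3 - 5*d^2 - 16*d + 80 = (d - 5)*(d^2 - 16) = (d - 5)*(d + 4)*(d - 4)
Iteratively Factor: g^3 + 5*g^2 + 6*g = (g + 2)*(g^2 + 3*g) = g*(g + 2)*(g + 3)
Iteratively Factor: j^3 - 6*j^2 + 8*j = (j)*(j^2 - 6*j + 8) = j*(j - 2)*(j - 4)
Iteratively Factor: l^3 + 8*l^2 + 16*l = (l + 4)*(l^2 + 4*l) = l*(l + 4)*(l + 4)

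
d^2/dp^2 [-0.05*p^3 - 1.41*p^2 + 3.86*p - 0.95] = -0.3*p - 2.82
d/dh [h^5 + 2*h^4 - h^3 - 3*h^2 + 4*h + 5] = 5*h^4 + 8*h^3 - 3*h^2 - 6*h + 4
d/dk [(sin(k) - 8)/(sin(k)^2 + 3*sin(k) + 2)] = (16*sin(k) + cos(k)^2 + 25)*cos(k)/(sin(k)^2 + 3*sin(k) + 2)^2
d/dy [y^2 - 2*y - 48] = 2*y - 2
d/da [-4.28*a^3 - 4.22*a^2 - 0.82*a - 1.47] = -12.84*a^2 - 8.44*a - 0.82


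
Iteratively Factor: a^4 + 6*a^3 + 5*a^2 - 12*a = (a + 4)*(a^3 + 2*a^2 - 3*a) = (a - 1)*(a + 4)*(a^2 + 3*a) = (a - 1)*(a + 3)*(a + 4)*(a)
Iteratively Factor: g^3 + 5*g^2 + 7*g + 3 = (g + 3)*(g^2 + 2*g + 1) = (g + 1)*(g + 3)*(g + 1)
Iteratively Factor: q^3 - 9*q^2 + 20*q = (q)*(q^2 - 9*q + 20) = q*(q - 5)*(q - 4)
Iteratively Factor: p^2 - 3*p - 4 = (p + 1)*(p - 4)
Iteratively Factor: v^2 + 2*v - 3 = (v + 3)*(v - 1)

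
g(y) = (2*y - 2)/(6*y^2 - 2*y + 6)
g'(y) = (2 - 12*y)*(2*y - 2)/(6*y^2 - 2*y + 6)^2 + 2/(6*y^2 - 2*y + 6)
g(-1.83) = -0.19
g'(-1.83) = -0.09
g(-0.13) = -0.36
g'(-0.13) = 0.12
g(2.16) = 0.08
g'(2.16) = 0.00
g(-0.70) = -0.33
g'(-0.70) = -0.14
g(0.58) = -0.12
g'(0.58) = 0.38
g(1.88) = 0.08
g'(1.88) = 0.02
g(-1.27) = -0.25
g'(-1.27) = -0.13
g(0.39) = -0.20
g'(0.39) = 0.41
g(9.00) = 0.03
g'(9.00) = 0.00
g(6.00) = 0.05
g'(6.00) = -0.00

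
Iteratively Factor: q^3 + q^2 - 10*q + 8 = (q - 2)*(q^2 + 3*q - 4) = (q - 2)*(q + 4)*(q - 1)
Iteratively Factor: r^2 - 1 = (r + 1)*(r - 1)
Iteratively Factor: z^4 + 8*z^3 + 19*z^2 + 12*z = (z + 3)*(z^3 + 5*z^2 + 4*z) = (z + 1)*(z + 3)*(z^2 + 4*z) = z*(z + 1)*(z + 3)*(z + 4)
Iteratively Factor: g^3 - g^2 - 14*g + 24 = (g - 2)*(g^2 + g - 12) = (g - 3)*(g - 2)*(g + 4)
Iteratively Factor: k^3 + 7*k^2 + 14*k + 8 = (k + 4)*(k^2 + 3*k + 2) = (k + 2)*(k + 4)*(k + 1)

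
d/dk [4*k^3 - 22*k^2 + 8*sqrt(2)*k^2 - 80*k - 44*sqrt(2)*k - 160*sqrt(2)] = 12*k^2 - 44*k + 16*sqrt(2)*k - 80 - 44*sqrt(2)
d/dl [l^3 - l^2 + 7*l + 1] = 3*l^2 - 2*l + 7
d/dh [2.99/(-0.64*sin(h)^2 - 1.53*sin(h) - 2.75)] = (3.8272*sin(h) + 4.5747)*cos(h)/(0.64*sin(h)^2 + 1.53*sin(h) + 2.75)^2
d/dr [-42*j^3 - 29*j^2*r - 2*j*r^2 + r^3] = -29*j^2 - 4*j*r + 3*r^2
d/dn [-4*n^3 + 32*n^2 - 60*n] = -12*n^2 + 64*n - 60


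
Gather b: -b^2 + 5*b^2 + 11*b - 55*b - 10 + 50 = 4*b^2 - 44*b + 40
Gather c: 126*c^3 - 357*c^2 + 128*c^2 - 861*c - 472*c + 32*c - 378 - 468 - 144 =126*c^3 - 229*c^2 - 1301*c - 990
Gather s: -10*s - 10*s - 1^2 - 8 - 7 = -20*s - 16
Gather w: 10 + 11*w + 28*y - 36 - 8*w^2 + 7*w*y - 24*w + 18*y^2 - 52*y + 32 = -8*w^2 + w*(7*y - 13) + 18*y^2 - 24*y + 6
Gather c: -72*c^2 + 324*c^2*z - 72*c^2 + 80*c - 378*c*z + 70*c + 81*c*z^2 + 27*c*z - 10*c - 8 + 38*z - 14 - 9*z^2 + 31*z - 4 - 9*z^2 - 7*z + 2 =c^2*(324*z - 144) + c*(81*z^2 - 351*z + 140) - 18*z^2 + 62*z - 24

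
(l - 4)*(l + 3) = l^2 - l - 12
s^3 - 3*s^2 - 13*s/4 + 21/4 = (s - 7/2)*(s - 1)*(s + 3/2)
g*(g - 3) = g^2 - 3*g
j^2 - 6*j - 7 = (j - 7)*(j + 1)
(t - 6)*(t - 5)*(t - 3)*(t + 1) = t^4 - 13*t^3 + 49*t^2 - 27*t - 90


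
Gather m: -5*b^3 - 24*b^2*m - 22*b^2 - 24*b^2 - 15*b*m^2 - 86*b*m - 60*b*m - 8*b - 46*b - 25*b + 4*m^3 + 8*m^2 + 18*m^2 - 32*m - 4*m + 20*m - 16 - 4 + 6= -5*b^3 - 46*b^2 - 79*b + 4*m^3 + m^2*(26 - 15*b) + m*(-24*b^2 - 146*b - 16) - 14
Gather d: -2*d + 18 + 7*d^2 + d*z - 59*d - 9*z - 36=7*d^2 + d*(z - 61) - 9*z - 18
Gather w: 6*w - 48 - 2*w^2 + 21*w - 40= -2*w^2 + 27*w - 88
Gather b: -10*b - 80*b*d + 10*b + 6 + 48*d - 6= -80*b*d + 48*d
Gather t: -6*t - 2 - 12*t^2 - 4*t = -12*t^2 - 10*t - 2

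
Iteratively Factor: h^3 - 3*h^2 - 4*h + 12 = (h - 3)*(h^2 - 4) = (h - 3)*(h - 2)*(h + 2)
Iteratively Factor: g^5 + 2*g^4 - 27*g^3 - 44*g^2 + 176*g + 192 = (g + 4)*(g^4 - 2*g^3 - 19*g^2 + 32*g + 48) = (g - 4)*(g + 4)*(g^3 + 2*g^2 - 11*g - 12) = (g - 4)*(g + 4)^2*(g^2 - 2*g - 3) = (g - 4)*(g - 3)*(g + 4)^2*(g + 1)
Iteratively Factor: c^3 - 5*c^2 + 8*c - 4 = (c - 2)*(c^2 - 3*c + 2) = (c - 2)*(c - 1)*(c - 2)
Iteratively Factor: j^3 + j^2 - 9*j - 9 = (j - 3)*(j^2 + 4*j + 3) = (j - 3)*(j + 1)*(j + 3)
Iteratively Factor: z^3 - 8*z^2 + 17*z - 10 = (z - 2)*(z^2 - 6*z + 5) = (z - 5)*(z - 2)*(z - 1)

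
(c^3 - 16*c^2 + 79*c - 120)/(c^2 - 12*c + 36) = (c^3 - 16*c^2 + 79*c - 120)/(c^2 - 12*c + 36)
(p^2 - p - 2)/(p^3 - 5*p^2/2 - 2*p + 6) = 2*(p + 1)/(2*p^2 - p - 6)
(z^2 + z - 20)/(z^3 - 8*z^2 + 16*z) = (z + 5)/(z*(z - 4))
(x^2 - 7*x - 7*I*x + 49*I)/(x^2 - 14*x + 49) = (x - 7*I)/(x - 7)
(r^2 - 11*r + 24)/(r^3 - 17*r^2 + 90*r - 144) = 1/(r - 6)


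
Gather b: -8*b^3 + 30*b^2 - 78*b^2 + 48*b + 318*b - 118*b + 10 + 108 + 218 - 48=-8*b^3 - 48*b^2 + 248*b + 288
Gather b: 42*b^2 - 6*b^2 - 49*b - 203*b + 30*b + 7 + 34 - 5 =36*b^2 - 222*b + 36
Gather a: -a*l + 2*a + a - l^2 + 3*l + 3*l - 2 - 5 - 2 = a*(3 - l) - l^2 + 6*l - 9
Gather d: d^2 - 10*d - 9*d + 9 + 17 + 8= d^2 - 19*d + 34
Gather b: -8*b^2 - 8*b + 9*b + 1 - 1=-8*b^2 + b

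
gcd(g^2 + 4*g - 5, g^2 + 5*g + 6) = 1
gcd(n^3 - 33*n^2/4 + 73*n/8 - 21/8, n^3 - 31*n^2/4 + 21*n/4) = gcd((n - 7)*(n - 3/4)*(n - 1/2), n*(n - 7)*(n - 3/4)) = n^2 - 31*n/4 + 21/4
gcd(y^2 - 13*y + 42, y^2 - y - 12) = 1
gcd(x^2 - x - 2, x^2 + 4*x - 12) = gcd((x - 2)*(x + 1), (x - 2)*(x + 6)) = x - 2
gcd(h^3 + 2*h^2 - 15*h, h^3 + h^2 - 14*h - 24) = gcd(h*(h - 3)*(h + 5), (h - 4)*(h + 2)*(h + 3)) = 1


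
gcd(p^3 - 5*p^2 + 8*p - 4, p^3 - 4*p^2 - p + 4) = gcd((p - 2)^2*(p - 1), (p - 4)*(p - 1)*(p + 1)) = p - 1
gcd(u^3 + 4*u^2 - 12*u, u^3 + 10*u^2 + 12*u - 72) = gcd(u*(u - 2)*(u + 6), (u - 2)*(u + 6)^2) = u^2 + 4*u - 12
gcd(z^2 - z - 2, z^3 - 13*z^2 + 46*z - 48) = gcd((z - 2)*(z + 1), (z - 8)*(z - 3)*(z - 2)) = z - 2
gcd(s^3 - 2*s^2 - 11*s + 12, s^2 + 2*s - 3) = s^2 + 2*s - 3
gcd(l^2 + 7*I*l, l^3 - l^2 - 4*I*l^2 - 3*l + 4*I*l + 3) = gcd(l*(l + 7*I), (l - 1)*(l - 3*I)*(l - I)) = 1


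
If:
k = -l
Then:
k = -l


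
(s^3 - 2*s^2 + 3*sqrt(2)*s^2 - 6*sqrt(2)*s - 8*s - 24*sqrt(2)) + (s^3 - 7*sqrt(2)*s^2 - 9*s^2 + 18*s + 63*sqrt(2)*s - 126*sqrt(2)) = 2*s^3 - 11*s^2 - 4*sqrt(2)*s^2 + 10*s + 57*sqrt(2)*s - 150*sqrt(2)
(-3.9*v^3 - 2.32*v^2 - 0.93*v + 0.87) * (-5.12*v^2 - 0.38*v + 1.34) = 19.968*v^5 + 13.3604*v^4 + 0.4172*v^3 - 7.2098*v^2 - 1.5768*v + 1.1658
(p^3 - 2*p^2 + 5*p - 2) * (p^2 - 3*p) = p^5 - 5*p^4 + 11*p^3 - 17*p^2 + 6*p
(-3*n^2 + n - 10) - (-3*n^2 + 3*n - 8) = -2*n - 2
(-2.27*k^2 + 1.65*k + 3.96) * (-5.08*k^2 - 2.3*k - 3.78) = 11.5316*k^4 - 3.161*k^3 - 15.3312*k^2 - 15.345*k - 14.9688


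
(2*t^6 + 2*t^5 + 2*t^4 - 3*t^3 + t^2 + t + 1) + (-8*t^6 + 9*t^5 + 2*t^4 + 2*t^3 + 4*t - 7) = -6*t^6 + 11*t^5 + 4*t^4 - t^3 + t^2 + 5*t - 6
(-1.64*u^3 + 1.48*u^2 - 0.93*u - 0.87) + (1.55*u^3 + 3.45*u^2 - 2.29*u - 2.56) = -0.0899999999999999*u^3 + 4.93*u^2 - 3.22*u - 3.43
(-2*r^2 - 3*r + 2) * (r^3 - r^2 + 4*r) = -2*r^5 - r^4 - 3*r^3 - 14*r^2 + 8*r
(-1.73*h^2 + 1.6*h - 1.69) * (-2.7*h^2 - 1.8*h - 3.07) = 4.671*h^4 - 1.206*h^3 + 6.9941*h^2 - 1.87*h + 5.1883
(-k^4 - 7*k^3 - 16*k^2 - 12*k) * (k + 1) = -k^5 - 8*k^4 - 23*k^3 - 28*k^2 - 12*k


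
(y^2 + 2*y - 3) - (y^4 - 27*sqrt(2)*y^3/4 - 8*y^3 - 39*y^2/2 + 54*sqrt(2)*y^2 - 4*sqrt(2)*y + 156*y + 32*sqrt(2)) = -y^4 + 8*y^3 + 27*sqrt(2)*y^3/4 - 54*sqrt(2)*y^2 + 41*y^2/2 - 154*y + 4*sqrt(2)*y - 32*sqrt(2) - 3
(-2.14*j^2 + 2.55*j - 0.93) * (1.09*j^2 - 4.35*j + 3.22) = -2.3326*j^4 + 12.0885*j^3 - 18.997*j^2 + 12.2565*j - 2.9946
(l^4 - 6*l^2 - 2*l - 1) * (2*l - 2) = 2*l^5 - 2*l^4 - 12*l^3 + 8*l^2 + 2*l + 2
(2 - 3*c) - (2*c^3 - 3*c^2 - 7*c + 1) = -2*c^3 + 3*c^2 + 4*c + 1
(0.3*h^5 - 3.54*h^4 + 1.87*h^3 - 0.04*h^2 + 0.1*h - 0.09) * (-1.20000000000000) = -0.36*h^5 + 4.248*h^4 - 2.244*h^3 + 0.048*h^2 - 0.12*h + 0.108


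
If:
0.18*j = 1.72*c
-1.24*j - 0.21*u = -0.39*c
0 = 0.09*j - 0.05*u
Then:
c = 0.00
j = 0.00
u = 0.00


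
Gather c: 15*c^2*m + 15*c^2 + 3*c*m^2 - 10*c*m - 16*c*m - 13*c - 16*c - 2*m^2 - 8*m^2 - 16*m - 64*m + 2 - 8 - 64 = c^2*(15*m + 15) + c*(3*m^2 - 26*m - 29) - 10*m^2 - 80*m - 70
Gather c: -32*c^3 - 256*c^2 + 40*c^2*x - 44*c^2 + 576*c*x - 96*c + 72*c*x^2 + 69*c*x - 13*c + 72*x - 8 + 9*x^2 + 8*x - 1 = -32*c^3 + c^2*(40*x - 300) + c*(72*x^2 + 645*x - 109) + 9*x^2 + 80*x - 9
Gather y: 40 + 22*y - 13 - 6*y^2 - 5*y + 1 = -6*y^2 + 17*y + 28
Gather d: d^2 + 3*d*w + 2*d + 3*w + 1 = d^2 + d*(3*w + 2) + 3*w + 1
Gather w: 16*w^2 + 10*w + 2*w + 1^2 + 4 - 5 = 16*w^2 + 12*w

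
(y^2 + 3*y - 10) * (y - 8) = y^3 - 5*y^2 - 34*y + 80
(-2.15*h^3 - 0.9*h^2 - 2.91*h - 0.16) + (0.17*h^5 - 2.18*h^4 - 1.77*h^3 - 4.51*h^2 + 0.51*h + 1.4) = 0.17*h^5 - 2.18*h^4 - 3.92*h^3 - 5.41*h^2 - 2.4*h + 1.24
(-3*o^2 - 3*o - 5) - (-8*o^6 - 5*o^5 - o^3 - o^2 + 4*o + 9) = 8*o^6 + 5*o^5 + o^3 - 2*o^2 - 7*o - 14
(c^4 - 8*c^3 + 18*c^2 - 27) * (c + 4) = c^5 - 4*c^4 - 14*c^3 + 72*c^2 - 27*c - 108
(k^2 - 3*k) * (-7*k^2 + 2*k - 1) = -7*k^4 + 23*k^3 - 7*k^2 + 3*k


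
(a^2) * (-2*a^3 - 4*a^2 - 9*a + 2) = -2*a^5 - 4*a^4 - 9*a^3 + 2*a^2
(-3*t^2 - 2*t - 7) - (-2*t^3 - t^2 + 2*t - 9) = 2*t^3 - 2*t^2 - 4*t + 2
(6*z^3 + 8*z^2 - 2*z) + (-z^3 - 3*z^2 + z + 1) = 5*z^3 + 5*z^2 - z + 1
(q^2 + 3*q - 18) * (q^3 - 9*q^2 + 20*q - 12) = q^5 - 6*q^4 - 25*q^3 + 210*q^2 - 396*q + 216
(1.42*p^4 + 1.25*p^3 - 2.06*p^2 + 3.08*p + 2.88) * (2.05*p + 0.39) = 2.911*p^5 + 3.1163*p^4 - 3.7355*p^3 + 5.5106*p^2 + 7.1052*p + 1.1232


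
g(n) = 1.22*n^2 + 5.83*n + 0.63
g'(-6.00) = -8.81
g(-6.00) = 9.57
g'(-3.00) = -1.49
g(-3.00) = -5.88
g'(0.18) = 6.27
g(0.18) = 1.72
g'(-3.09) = -1.71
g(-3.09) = -5.74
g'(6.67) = 22.10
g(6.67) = 93.79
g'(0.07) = 6.00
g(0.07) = 1.04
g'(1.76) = 10.12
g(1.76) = 14.67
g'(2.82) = 12.71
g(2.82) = 26.77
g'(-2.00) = 0.95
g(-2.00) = -6.15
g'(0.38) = 6.76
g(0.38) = 3.02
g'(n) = 2.44*n + 5.83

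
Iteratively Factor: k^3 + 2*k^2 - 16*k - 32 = (k + 4)*(k^2 - 2*k - 8) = (k - 4)*(k + 4)*(k + 2)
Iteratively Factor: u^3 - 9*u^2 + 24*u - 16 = (u - 4)*(u^2 - 5*u + 4) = (u - 4)*(u - 1)*(u - 4)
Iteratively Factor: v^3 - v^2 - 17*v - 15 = (v - 5)*(v^2 + 4*v + 3) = (v - 5)*(v + 3)*(v + 1)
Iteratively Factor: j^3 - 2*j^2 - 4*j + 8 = (j + 2)*(j^2 - 4*j + 4) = (j - 2)*(j + 2)*(j - 2)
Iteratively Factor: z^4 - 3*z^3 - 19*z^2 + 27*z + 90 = (z - 3)*(z^3 - 19*z - 30) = (z - 3)*(z + 2)*(z^2 - 2*z - 15) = (z - 3)*(z + 2)*(z + 3)*(z - 5)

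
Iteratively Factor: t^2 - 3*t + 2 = (t - 2)*(t - 1)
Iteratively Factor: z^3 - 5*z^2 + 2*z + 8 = (z + 1)*(z^2 - 6*z + 8) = (z - 2)*(z + 1)*(z - 4)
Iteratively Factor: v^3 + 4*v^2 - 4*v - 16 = (v - 2)*(v^2 + 6*v + 8) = (v - 2)*(v + 4)*(v + 2)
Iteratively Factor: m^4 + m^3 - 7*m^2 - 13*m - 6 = (m + 2)*(m^3 - m^2 - 5*m - 3) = (m + 1)*(m + 2)*(m^2 - 2*m - 3) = (m + 1)^2*(m + 2)*(m - 3)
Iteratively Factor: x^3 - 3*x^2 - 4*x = (x - 4)*(x^2 + x) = (x - 4)*(x + 1)*(x)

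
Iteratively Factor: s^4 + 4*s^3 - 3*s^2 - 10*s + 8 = (s - 1)*(s^3 + 5*s^2 + 2*s - 8) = (s - 1)*(s + 2)*(s^2 + 3*s - 4) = (s - 1)*(s + 2)*(s + 4)*(s - 1)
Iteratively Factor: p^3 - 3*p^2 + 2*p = (p - 1)*(p^2 - 2*p) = (p - 2)*(p - 1)*(p)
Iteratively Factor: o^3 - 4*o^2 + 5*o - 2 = (o - 1)*(o^2 - 3*o + 2) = (o - 2)*(o - 1)*(o - 1)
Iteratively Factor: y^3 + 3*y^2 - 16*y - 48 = (y + 3)*(y^2 - 16) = (y + 3)*(y + 4)*(y - 4)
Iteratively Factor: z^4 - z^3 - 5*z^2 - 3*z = (z + 1)*(z^3 - 2*z^2 - 3*z) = (z - 3)*(z + 1)*(z^2 + z) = z*(z - 3)*(z + 1)*(z + 1)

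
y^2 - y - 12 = (y - 4)*(y + 3)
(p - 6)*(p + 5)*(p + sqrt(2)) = p^3 - p^2 + sqrt(2)*p^2 - 30*p - sqrt(2)*p - 30*sqrt(2)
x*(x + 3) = x^2 + 3*x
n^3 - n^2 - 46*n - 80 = (n - 8)*(n + 2)*(n + 5)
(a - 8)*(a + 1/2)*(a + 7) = a^3 - a^2/2 - 113*a/2 - 28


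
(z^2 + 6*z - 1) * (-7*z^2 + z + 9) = -7*z^4 - 41*z^3 + 22*z^2 + 53*z - 9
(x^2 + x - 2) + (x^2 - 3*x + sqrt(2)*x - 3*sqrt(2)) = 2*x^2 - 2*x + sqrt(2)*x - 3*sqrt(2) - 2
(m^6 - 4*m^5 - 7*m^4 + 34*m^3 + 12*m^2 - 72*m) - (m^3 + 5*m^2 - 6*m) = m^6 - 4*m^5 - 7*m^4 + 33*m^3 + 7*m^2 - 66*m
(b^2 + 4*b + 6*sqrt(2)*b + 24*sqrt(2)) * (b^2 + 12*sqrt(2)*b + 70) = b^4 + 4*b^3 + 18*sqrt(2)*b^3 + 72*sqrt(2)*b^2 + 214*b^2 + 420*sqrt(2)*b + 856*b + 1680*sqrt(2)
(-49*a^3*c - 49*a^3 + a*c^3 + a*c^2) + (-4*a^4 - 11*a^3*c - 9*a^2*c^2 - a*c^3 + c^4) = -4*a^4 - 60*a^3*c - 49*a^3 - 9*a^2*c^2 + a*c^2 + c^4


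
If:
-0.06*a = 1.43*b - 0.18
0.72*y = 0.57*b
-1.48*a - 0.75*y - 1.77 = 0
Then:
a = -1.27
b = 0.18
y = 0.14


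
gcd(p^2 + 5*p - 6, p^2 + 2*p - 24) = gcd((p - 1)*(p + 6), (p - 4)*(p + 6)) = p + 6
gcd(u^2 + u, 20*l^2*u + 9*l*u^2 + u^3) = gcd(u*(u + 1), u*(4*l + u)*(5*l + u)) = u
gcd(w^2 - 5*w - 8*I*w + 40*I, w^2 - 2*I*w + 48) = w - 8*I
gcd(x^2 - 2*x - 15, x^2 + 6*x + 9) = x + 3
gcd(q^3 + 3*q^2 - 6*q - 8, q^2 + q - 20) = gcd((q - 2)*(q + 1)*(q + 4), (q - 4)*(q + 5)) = 1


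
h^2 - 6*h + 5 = (h - 5)*(h - 1)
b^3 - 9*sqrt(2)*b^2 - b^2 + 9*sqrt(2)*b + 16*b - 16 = (b - 1)*(b - 8*sqrt(2))*(b - sqrt(2))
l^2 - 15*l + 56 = (l - 8)*(l - 7)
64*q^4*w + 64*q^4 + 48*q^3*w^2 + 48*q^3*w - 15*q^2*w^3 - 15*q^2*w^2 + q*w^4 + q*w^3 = (-8*q + w)^2*(q + w)*(q*w + q)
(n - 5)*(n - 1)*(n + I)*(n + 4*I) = n^4 - 6*n^3 + 5*I*n^3 + n^2 - 30*I*n^2 + 24*n + 25*I*n - 20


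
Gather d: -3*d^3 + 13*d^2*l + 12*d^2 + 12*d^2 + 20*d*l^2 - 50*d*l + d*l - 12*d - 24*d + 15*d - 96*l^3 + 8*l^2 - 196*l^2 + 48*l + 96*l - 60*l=-3*d^3 + d^2*(13*l + 24) + d*(20*l^2 - 49*l - 21) - 96*l^3 - 188*l^2 + 84*l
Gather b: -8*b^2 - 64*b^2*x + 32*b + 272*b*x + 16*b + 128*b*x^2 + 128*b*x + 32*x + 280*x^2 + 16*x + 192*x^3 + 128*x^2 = b^2*(-64*x - 8) + b*(128*x^2 + 400*x + 48) + 192*x^3 + 408*x^2 + 48*x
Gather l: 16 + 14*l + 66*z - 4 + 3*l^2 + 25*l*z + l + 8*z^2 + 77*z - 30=3*l^2 + l*(25*z + 15) + 8*z^2 + 143*z - 18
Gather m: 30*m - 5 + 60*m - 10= 90*m - 15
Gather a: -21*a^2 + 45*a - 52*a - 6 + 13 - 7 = -21*a^2 - 7*a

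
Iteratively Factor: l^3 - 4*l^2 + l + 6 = (l - 2)*(l^2 - 2*l - 3) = (l - 2)*(l + 1)*(l - 3)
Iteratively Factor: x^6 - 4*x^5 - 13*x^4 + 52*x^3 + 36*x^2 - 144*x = (x + 3)*(x^5 - 7*x^4 + 8*x^3 + 28*x^2 - 48*x) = x*(x + 3)*(x^4 - 7*x^3 + 8*x^2 + 28*x - 48) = x*(x - 3)*(x + 3)*(x^3 - 4*x^2 - 4*x + 16) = x*(x - 4)*(x - 3)*(x + 3)*(x^2 - 4) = x*(x - 4)*(x - 3)*(x + 2)*(x + 3)*(x - 2)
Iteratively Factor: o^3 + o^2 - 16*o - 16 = (o + 4)*(o^2 - 3*o - 4) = (o - 4)*(o + 4)*(o + 1)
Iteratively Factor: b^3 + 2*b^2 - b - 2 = (b + 2)*(b^2 - 1) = (b - 1)*(b + 2)*(b + 1)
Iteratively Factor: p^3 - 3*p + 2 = (p - 1)*(p^2 + p - 2) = (p - 1)^2*(p + 2)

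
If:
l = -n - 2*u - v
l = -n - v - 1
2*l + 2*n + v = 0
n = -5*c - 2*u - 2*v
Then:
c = 3/5 - n/5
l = 1 - n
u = 1/2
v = -2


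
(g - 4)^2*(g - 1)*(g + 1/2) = g^4 - 17*g^3/2 + 39*g^2/2 - 4*g - 8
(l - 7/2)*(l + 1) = l^2 - 5*l/2 - 7/2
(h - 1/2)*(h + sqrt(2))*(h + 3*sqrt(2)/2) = h^3 - h^2/2 + 5*sqrt(2)*h^2/2 - 5*sqrt(2)*h/4 + 3*h - 3/2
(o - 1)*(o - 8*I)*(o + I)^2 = o^4 - o^3 - 6*I*o^3 + 15*o^2 + 6*I*o^2 - 15*o + 8*I*o - 8*I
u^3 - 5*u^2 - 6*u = u*(u - 6)*(u + 1)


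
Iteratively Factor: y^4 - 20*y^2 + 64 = (y + 4)*(y^3 - 4*y^2 - 4*y + 16) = (y - 4)*(y + 4)*(y^2 - 4) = (y - 4)*(y - 2)*(y + 4)*(y + 2)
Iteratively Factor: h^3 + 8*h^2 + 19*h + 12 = (h + 1)*(h^2 + 7*h + 12) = (h + 1)*(h + 4)*(h + 3)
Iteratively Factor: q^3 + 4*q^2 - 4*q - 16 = (q + 4)*(q^2 - 4) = (q - 2)*(q + 4)*(q + 2)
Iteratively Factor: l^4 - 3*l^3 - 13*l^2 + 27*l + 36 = (l - 4)*(l^3 + l^2 - 9*l - 9) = (l - 4)*(l + 3)*(l^2 - 2*l - 3) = (l - 4)*(l - 3)*(l + 3)*(l + 1)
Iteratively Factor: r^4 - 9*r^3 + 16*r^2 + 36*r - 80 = (r - 4)*(r^3 - 5*r^2 - 4*r + 20) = (r - 4)*(r + 2)*(r^2 - 7*r + 10) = (r - 4)*(r - 2)*(r + 2)*(r - 5)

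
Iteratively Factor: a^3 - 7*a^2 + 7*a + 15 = (a - 3)*(a^2 - 4*a - 5) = (a - 5)*(a - 3)*(a + 1)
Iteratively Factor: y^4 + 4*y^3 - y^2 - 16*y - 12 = (y - 2)*(y^3 + 6*y^2 + 11*y + 6) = (y - 2)*(y + 1)*(y^2 + 5*y + 6) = (y - 2)*(y + 1)*(y + 2)*(y + 3)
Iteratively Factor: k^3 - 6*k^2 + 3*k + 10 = (k + 1)*(k^2 - 7*k + 10) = (k - 5)*(k + 1)*(k - 2)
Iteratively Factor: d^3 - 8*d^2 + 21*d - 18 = (d - 3)*(d^2 - 5*d + 6) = (d - 3)*(d - 2)*(d - 3)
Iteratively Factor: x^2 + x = (x + 1)*(x)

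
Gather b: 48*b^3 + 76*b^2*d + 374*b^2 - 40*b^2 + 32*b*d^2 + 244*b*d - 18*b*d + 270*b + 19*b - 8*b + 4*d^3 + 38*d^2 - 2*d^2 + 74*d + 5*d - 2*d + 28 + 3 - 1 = 48*b^3 + b^2*(76*d + 334) + b*(32*d^2 + 226*d + 281) + 4*d^3 + 36*d^2 + 77*d + 30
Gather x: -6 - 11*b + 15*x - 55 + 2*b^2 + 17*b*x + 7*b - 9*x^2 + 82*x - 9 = 2*b^2 - 4*b - 9*x^2 + x*(17*b + 97) - 70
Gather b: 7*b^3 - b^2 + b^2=7*b^3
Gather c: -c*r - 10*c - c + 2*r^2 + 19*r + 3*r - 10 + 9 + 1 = c*(-r - 11) + 2*r^2 + 22*r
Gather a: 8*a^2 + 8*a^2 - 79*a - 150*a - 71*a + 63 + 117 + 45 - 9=16*a^2 - 300*a + 216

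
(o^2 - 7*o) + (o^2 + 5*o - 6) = 2*o^2 - 2*o - 6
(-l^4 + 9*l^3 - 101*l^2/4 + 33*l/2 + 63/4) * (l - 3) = -l^5 + 12*l^4 - 209*l^3/4 + 369*l^2/4 - 135*l/4 - 189/4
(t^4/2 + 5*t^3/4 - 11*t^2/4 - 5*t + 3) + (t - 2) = t^4/2 + 5*t^3/4 - 11*t^2/4 - 4*t + 1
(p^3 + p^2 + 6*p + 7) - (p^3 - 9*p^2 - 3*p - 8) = 10*p^2 + 9*p + 15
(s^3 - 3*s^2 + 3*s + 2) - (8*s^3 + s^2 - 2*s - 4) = -7*s^3 - 4*s^2 + 5*s + 6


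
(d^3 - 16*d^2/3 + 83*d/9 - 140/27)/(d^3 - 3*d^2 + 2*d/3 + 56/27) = (3*d - 5)/(3*d + 2)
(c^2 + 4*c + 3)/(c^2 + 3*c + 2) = (c + 3)/(c + 2)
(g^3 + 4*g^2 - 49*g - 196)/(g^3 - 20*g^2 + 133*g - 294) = (g^2 + 11*g + 28)/(g^2 - 13*g + 42)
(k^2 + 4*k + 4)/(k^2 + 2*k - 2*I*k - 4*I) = (k + 2)/(k - 2*I)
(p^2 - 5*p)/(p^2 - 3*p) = (p - 5)/(p - 3)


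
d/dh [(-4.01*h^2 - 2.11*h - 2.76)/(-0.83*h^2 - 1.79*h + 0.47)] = (5.4266*h^2 - 8.351*h - 5.9321)/(0.6889*h^4 + 2.9714*h^3 + 2.4239*h^2 - 1.6826*h + 0.2209)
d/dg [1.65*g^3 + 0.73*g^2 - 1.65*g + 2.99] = 4.95*g^2 + 1.46*g - 1.65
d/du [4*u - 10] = 4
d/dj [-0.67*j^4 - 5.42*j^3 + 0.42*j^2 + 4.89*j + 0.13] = -2.68*j^3 - 16.26*j^2 + 0.84*j + 4.89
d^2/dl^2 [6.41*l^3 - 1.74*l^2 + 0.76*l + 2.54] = 38.46*l - 3.48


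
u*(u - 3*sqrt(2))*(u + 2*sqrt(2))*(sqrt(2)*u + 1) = sqrt(2)*u^4 - u^3 - 13*sqrt(2)*u^2 - 12*u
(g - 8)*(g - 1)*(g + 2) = g^3 - 7*g^2 - 10*g + 16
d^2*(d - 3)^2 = d^4 - 6*d^3 + 9*d^2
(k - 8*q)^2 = k^2 - 16*k*q + 64*q^2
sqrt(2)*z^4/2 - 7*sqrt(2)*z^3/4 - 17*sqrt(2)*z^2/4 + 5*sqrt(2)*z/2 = z*(z - 5)*(z - 1/2)*(sqrt(2)*z/2 + sqrt(2))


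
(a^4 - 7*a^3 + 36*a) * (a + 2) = a^5 - 5*a^4 - 14*a^3 + 36*a^2 + 72*a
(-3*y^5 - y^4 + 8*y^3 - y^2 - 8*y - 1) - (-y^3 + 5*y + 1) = -3*y^5 - y^4 + 9*y^3 - y^2 - 13*y - 2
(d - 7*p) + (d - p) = 2*d - 8*p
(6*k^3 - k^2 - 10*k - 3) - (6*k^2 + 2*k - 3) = 6*k^3 - 7*k^2 - 12*k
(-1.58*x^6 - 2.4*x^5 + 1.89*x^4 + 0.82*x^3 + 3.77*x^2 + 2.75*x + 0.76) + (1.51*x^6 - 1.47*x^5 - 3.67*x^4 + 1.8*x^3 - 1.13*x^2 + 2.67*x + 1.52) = -0.0700000000000001*x^6 - 3.87*x^5 - 1.78*x^4 + 2.62*x^3 + 2.64*x^2 + 5.42*x + 2.28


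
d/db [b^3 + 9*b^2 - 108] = 3*b*(b + 6)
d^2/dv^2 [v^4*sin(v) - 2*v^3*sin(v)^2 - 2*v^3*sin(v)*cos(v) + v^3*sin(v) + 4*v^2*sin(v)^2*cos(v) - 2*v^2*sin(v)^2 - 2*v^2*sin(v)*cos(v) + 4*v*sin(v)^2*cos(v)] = -v^4*sin(v) - v^3*sin(v) + 8*v^3*cos(v) - 4*sqrt(2)*v^3*cos(2*v + pi/4) + 12*v^2*sin(v) - 8*v^2*sin(2*v) + 5*v^2*cos(v) - 16*v^2*cos(2*v) + 9*v^2*cos(3*v) + 2*v*sin(v) - 14*v*sin(2*v) + 12*v*sin(3*v) - v*cos(v) - 2*v*cos(2*v) + 9*v*cos(3*v) - 6*v - 2*sin(v) + 6*sin(3*v) + 2*cos(v) - 2*cos(3*v) + 2*sqrt(2)*cos(2*v + pi/4) - 2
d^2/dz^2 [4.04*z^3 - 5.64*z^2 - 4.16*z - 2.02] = 24.24*z - 11.28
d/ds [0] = 0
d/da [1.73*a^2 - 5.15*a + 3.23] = 3.46*a - 5.15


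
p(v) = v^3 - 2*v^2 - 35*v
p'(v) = 3*v^2 - 4*v - 35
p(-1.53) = 45.29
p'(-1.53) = -21.86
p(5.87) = -72.10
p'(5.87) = 44.89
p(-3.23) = 58.49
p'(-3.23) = 9.22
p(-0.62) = 20.69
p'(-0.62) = -31.37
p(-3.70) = 51.47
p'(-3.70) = 20.87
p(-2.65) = 60.10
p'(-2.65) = -3.33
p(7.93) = 95.36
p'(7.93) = 121.93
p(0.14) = -4.94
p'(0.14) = -35.50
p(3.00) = -96.00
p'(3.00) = -20.00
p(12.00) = 1020.00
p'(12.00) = 349.00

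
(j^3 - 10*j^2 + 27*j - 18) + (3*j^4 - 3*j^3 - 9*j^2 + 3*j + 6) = 3*j^4 - 2*j^3 - 19*j^2 + 30*j - 12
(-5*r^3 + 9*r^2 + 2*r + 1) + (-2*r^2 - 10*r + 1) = -5*r^3 + 7*r^2 - 8*r + 2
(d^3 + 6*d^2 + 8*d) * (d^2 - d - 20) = d^5 + 5*d^4 - 18*d^3 - 128*d^2 - 160*d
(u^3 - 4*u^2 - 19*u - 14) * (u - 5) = u^4 - 9*u^3 + u^2 + 81*u + 70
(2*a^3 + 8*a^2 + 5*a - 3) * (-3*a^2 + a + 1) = -6*a^5 - 22*a^4 - 5*a^3 + 22*a^2 + 2*a - 3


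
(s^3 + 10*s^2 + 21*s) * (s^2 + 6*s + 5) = s^5 + 16*s^4 + 86*s^3 + 176*s^2 + 105*s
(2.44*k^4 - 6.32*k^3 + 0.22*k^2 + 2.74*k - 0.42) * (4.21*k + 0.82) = 10.2724*k^5 - 24.6064*k^4 - 4.2562*k^3 + 11.7158*k^2 + 0.4786*k - 0.3444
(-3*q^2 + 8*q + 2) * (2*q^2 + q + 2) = -6*q^4 + 13*q^3 + 6*q^2 + 18*q + 4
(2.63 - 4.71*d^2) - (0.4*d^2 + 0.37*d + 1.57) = -5.11*d^2 - 0.37*d + 1.06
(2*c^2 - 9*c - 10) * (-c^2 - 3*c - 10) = -2*c^4 + 3*c^3 + 17*c^2 + 120*c + 100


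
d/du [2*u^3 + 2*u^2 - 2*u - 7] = 6*u^2 + 4*u - 2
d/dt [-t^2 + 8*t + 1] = 8 - 2*t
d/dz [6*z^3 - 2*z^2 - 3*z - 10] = 18*z^2 - 4*z - 3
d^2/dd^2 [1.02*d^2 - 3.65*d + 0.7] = 2.04000000000000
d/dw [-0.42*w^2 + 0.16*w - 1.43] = 0.16 - 0.84*w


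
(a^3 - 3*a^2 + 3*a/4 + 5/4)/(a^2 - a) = a - 2 - 5/(4*a)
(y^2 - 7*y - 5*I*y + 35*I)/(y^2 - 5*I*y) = (y - 7)/y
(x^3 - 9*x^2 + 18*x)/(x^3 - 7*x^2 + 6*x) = (x - 3)/(x - 1)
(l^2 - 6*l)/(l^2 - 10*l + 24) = l/(l - 4)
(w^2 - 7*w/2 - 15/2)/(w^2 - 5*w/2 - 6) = (w - 5)/(w - 4)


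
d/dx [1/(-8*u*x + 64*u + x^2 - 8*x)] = 2*(4*u - x + 4)/(8*u*x - 64*u - x^2 + 8*x)^2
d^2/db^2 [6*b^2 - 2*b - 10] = 12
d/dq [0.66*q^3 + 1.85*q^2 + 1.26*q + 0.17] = 1.98*q^2 + 3.7*q + 1.26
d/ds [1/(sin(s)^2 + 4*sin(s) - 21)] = -2*(sin(s) + 2)*cos(s)/(sin(s)^2 + 4*sin(s) - 21)^2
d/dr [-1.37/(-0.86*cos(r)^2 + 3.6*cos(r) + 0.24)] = (2.3564*cos(r) - 4.932)*sin(r)/(-0.86*cos(r)^2 + 3.6*cos(r) + 0.24)^2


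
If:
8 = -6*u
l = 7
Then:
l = 7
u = -4/3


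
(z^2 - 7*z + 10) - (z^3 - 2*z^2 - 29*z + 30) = -z^3 + 3*z^2 + 22*z - 20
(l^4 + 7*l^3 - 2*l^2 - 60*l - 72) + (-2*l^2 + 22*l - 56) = l^4 + 7*l^3 - 4*l^2 - 38*l - 128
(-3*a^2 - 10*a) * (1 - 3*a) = 9*a^3 + 27*a^2 - 10*a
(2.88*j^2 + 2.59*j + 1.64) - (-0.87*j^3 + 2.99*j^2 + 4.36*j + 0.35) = 0.87*j^3 - 0.11*j^2 - 1.77*j + 1.29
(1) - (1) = 0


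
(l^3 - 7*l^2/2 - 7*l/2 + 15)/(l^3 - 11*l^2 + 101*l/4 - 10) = 2*(l^2 - l - 6)/(2*l^2 - 17*l + 8)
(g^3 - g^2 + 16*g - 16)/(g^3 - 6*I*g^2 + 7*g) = (g^3 - g^2 + 16*g - 16)/(g*(g^2 - 6*I*g + 7))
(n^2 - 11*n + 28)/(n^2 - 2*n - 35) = (n - 4)/(n + 5)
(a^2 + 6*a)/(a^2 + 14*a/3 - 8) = 3*a/(3*a - 4)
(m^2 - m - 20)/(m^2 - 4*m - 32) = (m - 5)/(m - 8)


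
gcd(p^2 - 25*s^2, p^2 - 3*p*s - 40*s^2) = p + 5*s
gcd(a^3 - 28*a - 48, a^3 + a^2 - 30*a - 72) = a^2 - 2*a - 24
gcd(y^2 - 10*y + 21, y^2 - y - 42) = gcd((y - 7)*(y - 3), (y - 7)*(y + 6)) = y - 7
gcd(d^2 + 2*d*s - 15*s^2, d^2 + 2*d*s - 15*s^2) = -d^2 - 2*d*s + 15*s^2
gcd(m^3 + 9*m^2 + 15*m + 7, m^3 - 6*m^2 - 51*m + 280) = m + 7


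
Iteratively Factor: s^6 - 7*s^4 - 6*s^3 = (s - 3)*(s^5 + 3*s^4 + 2*s^3) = s*(s - 3)*(s^4 + 3*s^3 + 2*s^2) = s^2*(s - 3)*(s^3 + 3*s^2 + 2*s) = s^2*(s - 3)*(s + 1)*(s^2 + 2*s) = s^3*(s - 3)*(s + 1)*(s + 2)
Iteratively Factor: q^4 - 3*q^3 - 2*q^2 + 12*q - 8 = (q + 2)*(q^3 - 5*q^2 + 8*q - 4) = (q - 2)*(q + 2)*(q^2 - 3*q + 2) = (q - 2)^2*(q + 2)*(q - 1)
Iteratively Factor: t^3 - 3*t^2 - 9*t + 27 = (t - 3)*(t^2 - 9) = (t - 3)*(t + 3)*(t - 3)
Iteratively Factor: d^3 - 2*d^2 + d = (d)*(d^2 - 2*d + 1) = d*(d - 1)*(d - 1)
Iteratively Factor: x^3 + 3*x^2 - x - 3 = (x + 3)*(x^2 - 1) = (x + 1)*(x + 3)*(x - 1)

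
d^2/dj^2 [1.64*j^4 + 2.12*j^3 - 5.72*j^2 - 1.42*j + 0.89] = 19.68*j^2 + 12.72*j - 11.44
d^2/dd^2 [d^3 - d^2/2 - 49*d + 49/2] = 6*d - 1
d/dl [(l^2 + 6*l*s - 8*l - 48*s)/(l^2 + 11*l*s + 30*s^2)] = (5*s + 8)/(l^2 + 10*l*s + 25*s^2)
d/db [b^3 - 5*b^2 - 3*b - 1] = 3*b^2 - 10*b - 3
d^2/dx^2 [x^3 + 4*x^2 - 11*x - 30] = 6*x + 8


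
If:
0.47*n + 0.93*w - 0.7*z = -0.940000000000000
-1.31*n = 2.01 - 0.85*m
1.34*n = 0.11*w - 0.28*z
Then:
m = 2.24192473815167 - 0.217776226755438*z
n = -0.14130518529933*z - 0.0796671546344094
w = 0.824100469989984*z - 0.970490792819169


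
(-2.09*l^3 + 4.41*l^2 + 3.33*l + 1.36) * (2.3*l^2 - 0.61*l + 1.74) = -4.807*l^5 + 11.4179*l^4 + 1.3323*l^3 + 8.7701*l^2 + 4.9646*l + 2.3664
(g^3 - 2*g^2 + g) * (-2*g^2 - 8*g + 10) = -2*g^5 - 4*g^4 + 24*g^3 - 28*g^2 + 10*g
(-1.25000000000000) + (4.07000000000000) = 2.82000000000000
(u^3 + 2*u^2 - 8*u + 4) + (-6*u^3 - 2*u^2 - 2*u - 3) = -5*u^3 - 10*u + 1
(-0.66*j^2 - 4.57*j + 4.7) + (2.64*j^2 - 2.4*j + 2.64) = 1.98*j^2 - 6.97*j + 7.34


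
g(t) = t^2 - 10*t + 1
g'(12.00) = 14.00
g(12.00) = 25.00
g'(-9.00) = -28.00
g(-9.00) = 172.00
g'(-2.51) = -15.02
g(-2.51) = 32.40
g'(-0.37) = -10.74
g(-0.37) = 4.84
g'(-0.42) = -10.84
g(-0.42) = 5.38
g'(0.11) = -9.78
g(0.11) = -0.09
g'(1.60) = -6.80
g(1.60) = -12.44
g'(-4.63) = -19.26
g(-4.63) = 68.74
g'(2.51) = -4.98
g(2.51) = -17.80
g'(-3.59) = -17.18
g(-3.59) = 49.79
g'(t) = 2*t - 10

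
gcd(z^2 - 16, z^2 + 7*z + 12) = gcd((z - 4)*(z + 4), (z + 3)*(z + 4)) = z + 4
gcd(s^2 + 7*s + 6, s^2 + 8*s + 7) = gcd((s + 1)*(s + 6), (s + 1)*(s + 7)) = s + 1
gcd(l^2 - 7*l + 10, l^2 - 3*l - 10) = l - 5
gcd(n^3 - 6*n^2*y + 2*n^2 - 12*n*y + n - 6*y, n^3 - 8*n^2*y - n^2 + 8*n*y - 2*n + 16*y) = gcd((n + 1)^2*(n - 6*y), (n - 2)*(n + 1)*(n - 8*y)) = n + 1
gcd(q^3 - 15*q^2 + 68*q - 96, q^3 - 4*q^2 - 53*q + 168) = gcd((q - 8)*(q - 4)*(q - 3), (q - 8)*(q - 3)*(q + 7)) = q^2 - 11*q + 24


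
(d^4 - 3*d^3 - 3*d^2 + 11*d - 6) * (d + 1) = d^5 - 2*d^4 - 6*d^3 + 8*d^2 + 5*d - 6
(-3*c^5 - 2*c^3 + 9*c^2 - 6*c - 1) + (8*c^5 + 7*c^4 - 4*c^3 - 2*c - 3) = 5*c^5 + 7*c^4 - 6*c^3 + 9*c^2 - 8*c - 4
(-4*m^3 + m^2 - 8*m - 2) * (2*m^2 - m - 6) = -8*m^5 + 6*m^4 + 7*m^3 - 2*m^2 + 50*m + 12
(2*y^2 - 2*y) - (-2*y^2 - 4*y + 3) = 4*y^2 + 2*y - 3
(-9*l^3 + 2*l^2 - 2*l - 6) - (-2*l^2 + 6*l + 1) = -9*l^3 + 4*l^2 - 8*l - 7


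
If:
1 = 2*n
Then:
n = 1/2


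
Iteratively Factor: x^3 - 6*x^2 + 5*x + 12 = (x + 1)*(x^2 - 7*x + 12) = (x - 3)*(x + 1)*(x - 4)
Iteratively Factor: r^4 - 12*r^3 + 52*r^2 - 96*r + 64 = (r - 2)*(r^3 - 10*r^2 + 32*r - 32) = (r - 2)^2*(r^2 - 8*r + 16) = (r - 4)*(r - 2)^2*(r - 4)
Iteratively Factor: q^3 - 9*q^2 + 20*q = (q)*(q^2 - 9*q + 20) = q*(q - 4)*(q - 5)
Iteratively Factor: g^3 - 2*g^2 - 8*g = (g - 4)*(g^2 + 2*g) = g*(g - 4)*(g + 2)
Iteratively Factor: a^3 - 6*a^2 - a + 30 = (a + 2)*(a^2 - 8*a + 15) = (a - 5)*(a + 2)*(a - 3)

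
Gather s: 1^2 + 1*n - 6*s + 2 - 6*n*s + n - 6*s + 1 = 2*n + s*(-6*n - 12) + 4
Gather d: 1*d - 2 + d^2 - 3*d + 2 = d^2 - 2*d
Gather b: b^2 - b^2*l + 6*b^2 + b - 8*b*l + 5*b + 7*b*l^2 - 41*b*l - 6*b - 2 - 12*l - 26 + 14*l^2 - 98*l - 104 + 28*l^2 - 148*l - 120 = b^2*(7 - l) + b*(7*l^2 - 49*l) + 42*l^2 - 258*l - 252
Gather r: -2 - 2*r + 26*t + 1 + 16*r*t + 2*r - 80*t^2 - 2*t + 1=16*r*t - 80*t^2 + 24*t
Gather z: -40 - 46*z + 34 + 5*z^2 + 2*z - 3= 5*z^2 - 44*z - 9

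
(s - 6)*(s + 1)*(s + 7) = s^3 + 2*s^2 - 41*s - 42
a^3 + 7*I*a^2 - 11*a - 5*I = (a + I)^2*(a + 5*I)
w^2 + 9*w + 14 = (w + 2)*(w + 7)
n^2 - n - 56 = (n - 8)*(n + 7)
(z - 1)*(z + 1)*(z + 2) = z^3 + 2*z^2 - z - 2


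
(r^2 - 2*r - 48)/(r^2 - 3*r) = (r^2 - 2*r - 48)/(r*(r - 3))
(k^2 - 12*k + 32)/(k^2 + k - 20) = (k - 8)/(k + 5)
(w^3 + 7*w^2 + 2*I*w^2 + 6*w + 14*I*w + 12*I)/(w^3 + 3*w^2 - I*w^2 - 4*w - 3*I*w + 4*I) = (w^3 + w^2*(7 + 2*I) + w*(6 + 14*I) + 12*I)/(w^3 + w^2*(3 - I) + w*(-4 - 3*I) + 4*I)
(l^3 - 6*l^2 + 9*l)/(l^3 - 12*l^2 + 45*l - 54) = l/(l - 6)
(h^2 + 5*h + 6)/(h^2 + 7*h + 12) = (h + 2)/(h + 4)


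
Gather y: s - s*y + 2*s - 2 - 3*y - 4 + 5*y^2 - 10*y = 3*s + 5*y^2 + y*(-s - 13) - 6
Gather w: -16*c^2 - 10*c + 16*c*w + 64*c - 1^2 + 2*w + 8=-16*c^2 + 54*c + w*(16*c + 2) + 7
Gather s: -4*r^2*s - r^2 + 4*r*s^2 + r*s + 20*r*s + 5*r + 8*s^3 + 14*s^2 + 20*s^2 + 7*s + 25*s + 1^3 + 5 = -r^2 + 5*r + 8*s^3 + s^2*(4*r + 34) + s*(-4*r^2 + 21*r + 32) + 6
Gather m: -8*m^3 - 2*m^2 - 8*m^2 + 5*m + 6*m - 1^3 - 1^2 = -8*m^3 - 10*m^2 + 11*m - 2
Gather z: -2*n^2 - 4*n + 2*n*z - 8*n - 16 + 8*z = -2*n^2 - 12*n + z*(2*n + 8) - 16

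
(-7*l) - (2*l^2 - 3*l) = -2*l^2 - 4*l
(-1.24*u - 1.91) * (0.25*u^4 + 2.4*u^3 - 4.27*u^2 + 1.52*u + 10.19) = -0.31*u^5 - 3.4535*u^4 + 0.7108*u^3 + 6.2709*u^2 - 15.5388*u - 19.4629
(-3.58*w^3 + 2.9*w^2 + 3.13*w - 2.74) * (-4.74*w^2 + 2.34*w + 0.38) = 16.9692*w^5 - 22.1232*w^4 - 9.4106*w^3 + 21.4138*w^2 - 5.2222*w - 1.0412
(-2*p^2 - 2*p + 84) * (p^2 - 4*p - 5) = -2*p^4 + 6*p^3 + 102*p^2 - 326*p - 420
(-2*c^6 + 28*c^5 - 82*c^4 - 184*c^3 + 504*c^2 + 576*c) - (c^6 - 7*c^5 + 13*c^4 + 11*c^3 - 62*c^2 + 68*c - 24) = -3*c^6 + 35*c^5 - 95*c^4 - 195*c^3 + 566*c^2 + 508*c + 24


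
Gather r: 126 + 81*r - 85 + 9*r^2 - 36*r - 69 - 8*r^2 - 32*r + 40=r^2 + 13*r + 12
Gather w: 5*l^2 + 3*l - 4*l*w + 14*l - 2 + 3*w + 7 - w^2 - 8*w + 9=5*l^2 + 17*l - w^2 + w*(-4*l - 5) + 14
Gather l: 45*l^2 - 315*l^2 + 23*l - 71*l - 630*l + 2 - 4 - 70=-270*l^2 - 678*l - 72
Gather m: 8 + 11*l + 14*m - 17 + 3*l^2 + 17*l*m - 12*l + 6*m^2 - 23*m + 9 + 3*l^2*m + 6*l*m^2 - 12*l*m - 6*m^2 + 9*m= 3*l^2 + 6*l*m^2 - l + m*(3*l^2 + 5*l)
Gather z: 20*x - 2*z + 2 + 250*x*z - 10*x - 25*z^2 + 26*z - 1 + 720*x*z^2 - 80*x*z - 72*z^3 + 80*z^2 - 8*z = 10*x - 72*z^3 + z^2*(720*x + 55) + z*(170*x + 16) + 1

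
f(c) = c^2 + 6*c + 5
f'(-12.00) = -18.00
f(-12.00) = 77.00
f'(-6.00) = -6.00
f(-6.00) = 5.00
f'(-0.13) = 5.74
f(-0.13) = 4.24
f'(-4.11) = -2.22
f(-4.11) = -2.77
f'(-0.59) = 4.82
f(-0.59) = 1.81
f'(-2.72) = 0.56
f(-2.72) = -3.92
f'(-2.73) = 0.54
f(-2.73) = -3.93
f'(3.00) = 12.00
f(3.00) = 32.00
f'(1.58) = 9.16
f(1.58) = 16.98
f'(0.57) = 7.14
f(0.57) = 8.74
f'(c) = 2*c + 6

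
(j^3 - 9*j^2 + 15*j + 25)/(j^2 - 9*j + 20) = (j^2 - 4*j - 5)/(j - 4)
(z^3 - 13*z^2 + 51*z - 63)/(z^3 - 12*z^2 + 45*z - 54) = (z - 7)/(z - 6)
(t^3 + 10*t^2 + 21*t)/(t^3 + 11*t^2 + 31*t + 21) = t/(t + 1)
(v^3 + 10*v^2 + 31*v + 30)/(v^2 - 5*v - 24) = (v^2 + 7*v + 10)/(v - 8)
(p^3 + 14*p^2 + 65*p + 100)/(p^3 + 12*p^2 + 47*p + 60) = (p + 5)/(p + 3)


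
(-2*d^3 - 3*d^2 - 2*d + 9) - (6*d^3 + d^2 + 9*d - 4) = -8*d^3 - 4*d^2 - 11*d + 13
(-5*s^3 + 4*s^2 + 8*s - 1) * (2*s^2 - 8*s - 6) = -10*s^5 + 48*s^4 + 14*s^3 - 90*s^2 - 40*s + 6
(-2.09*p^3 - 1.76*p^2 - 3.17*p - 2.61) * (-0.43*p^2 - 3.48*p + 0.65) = 0.8987*p^5 + 8.03*p^4 + 6.1294*p^3 + 11.0099*p^2 + 7.0223*p - 1.6965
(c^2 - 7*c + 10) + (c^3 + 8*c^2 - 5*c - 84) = c^3 + 9*c^2 - 12*c - 74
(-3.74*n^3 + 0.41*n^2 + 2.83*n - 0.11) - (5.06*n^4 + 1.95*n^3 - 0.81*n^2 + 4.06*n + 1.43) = -5.06*n^4 - 5.69*n^3 + 1.22*n^2 - 1.23*n - 1.54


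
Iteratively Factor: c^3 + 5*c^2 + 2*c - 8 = (c + 2)*(c^2 + 3*c - 4) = (c - 1)*(c + 2)*(c + 4)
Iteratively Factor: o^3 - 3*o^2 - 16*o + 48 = (o - 4)*(o^2 + o - 12) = (o - 4)*(o - 3)*(o + 4)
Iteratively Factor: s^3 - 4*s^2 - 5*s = (s)*(s^2 - 4*s - 5) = s*(s + 1)*(s - 5)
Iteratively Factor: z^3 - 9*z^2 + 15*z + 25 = (z + 1)*(z^2 - 10*z + 25) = (z - 5)*(z + 1)*(z - 5)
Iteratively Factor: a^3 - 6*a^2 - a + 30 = (a - 3)*(a^2 - 3*a - 10) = (a - 5)*(a - 3)*(a + 2)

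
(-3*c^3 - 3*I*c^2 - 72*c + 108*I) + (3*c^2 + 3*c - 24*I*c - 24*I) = -3*c^3 + 3*c^2 - 3*I*c^2 - 69*c - 24*I*c + 84*I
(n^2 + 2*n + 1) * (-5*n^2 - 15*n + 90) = -5*n^4 - 25*n^3 + 55*n^2 + 165*n + 90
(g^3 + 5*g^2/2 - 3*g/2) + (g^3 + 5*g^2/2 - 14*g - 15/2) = 2*g^3 + 5*g^2 - 31*g/2 - 15/2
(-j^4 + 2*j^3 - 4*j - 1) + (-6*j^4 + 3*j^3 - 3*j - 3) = -7*j^4 + 5*j^3 - 7*j - 4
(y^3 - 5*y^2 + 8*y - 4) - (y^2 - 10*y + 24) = y^3 - 6*y^2 + 18*y - 28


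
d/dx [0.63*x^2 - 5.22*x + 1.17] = 1.26*x - 5.22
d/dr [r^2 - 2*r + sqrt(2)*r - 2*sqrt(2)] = 2*r - 2 + sqrt(2)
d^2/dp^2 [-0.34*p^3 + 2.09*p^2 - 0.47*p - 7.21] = 4.18 - 2.04*p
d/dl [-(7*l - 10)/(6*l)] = -5/(3*l^2)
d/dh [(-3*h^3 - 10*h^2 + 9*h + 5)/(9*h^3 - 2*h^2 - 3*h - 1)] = 2*(48*h^4 - 72*h^3 - 39*h^2 + 20*h + 3)/(81*h^6 - 36*h^5 - 50*h^4 - 6*h^3 + 13*h^2 + 6*h + 1)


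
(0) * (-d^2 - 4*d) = 0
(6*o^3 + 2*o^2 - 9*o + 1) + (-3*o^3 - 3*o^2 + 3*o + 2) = 3*o^3 - o^2 - 6*o + 3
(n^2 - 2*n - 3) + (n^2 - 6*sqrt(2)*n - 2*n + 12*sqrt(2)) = 2*n^2 - 6*sqrt(2)*n - 4*n - 3 + 12*sqrt(2)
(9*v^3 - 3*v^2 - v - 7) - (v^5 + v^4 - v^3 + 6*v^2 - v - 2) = -v^5 - v^4 + 10*v^3 - 9*v^2 - 5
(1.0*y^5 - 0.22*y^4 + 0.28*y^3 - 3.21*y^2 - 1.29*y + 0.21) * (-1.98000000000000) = -1.98*y^5 + 0.4356*y^4 - 0.5544*y^3 + 6.3558*y^2 + 2.5542*y - 0.4158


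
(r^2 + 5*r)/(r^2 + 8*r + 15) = r/(r + 3)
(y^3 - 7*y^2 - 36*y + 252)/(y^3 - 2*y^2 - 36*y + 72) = (y - 7)/(y - 2)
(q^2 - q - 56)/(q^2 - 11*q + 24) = (q + 7)/(q - 3)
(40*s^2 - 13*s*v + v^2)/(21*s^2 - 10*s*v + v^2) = (40*s^2 - 13*s*v + v^2)/(21*s^2 - 10*s*v + v^2)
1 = 1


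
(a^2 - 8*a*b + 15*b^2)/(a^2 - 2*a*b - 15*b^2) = (a - 3*b)/(a + 3*b)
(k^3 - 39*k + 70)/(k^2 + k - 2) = (k^3 - 39*k + 70)/(k^2 + k - 2)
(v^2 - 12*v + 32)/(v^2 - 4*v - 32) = (v - 4)/(v + 4)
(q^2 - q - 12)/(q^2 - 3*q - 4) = (q + 3)/(q + 1)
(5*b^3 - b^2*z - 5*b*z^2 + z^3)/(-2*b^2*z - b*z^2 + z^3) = (5*b^2 - 6*b*z + z^2)/(z*(-2*b + z))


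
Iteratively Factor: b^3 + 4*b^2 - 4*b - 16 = (b - 2)*(b^2 + 6*b + 8) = (b - 2)*(b + 2)*(b + 4)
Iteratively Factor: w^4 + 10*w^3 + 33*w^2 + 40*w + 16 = (w + 1)*(w^3 + 9*w^2 + 24*w + 16) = (w + 1)*(w + 4)*(w^2 + 5*w + 4) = (w + 1)*(w + 4)^2*(w + 1)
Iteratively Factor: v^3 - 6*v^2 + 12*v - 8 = (v - 2)*(v^2 - 4*v + 4) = (v - 2)^2*(v - 2)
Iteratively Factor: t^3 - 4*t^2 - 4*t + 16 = (t + 2)*(t^2 - 6*t + 8) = (t - 2)*(t + 2)*(t - 4)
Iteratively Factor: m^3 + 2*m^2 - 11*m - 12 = (m + 1)*(m^2 + m - 12) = (m + 1)*(m + 4)*(m - 3)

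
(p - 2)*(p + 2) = p^2 - 4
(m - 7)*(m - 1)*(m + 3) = m^3 - 5*m^2 - 17*m + 21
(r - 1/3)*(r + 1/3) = r^2 - 1/9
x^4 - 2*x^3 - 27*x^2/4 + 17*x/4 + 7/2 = (x - 7/2)*(x - 1)*(x + 1/2)*(x + 2)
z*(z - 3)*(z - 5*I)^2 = z^4 - 3*z^3 - 10*I*z^3 - 25*z^2 + 30*I*z^2 + 75*z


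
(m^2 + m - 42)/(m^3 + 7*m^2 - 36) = (m^2 + m - 42)/(m^3 + 7*m^2 - 36)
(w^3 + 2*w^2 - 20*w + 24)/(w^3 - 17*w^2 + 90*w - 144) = (w^3 + 2*w^2 - 20*w + 24)/(w^3 - 17*w^2 + 90*w - 144)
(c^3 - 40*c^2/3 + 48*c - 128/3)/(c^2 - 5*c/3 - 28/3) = (3*c^2 - 28*c + 32)/(3*c + 7)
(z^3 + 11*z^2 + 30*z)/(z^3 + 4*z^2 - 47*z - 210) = z/(z - 7)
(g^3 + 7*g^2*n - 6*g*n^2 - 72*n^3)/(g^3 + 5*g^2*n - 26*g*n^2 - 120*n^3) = (g - 3*n)/(g - 5*n)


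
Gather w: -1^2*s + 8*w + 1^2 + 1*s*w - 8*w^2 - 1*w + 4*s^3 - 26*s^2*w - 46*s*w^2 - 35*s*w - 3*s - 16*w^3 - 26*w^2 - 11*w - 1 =4*s^3 - 4*s - 16*w^3 + w^2*(-46*s - 34) + w*(-26*s^2 - 34*s - 4)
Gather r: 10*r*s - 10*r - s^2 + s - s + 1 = r*(10*s - 10) - s^2 + 1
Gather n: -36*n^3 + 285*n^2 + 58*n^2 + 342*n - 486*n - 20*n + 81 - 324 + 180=-36*n^3 + 343*n^2 - 164*n - 63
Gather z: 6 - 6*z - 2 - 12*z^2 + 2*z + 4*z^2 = -8*z^2 - 4*z + 4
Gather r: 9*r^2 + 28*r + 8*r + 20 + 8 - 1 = 9*r^2 + 36*r + 27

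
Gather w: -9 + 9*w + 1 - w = 8*w - 8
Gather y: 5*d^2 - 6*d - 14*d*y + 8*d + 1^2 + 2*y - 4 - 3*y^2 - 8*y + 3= 5*d^2 + 2*d - 3*y^2 + y*(-14*d - 6)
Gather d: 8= 8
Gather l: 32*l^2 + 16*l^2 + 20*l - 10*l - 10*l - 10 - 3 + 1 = 48*l^2 - 12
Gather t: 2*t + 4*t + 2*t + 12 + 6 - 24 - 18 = 8*t - 24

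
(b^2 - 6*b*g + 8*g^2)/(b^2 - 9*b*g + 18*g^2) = (b^2 - 6*b*g + 8*g^2)/(b^2 - 9*b*g + 18*g^2)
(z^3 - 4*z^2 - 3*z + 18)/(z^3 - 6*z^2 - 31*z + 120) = (z^2 - z - 6)/(z^2 - 3*z - 40)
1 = 1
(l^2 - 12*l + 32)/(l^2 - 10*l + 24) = (l - 8)/(l - 6)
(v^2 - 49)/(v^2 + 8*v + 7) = (v - 7)/(v + 1)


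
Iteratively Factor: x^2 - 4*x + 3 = (x - 1)*(x - 3)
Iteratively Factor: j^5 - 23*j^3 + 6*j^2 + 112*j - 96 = (j - 1)*(j^4 + j^3 - 22*j^2 - 16*j + 96) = (j - 4)*(j - 1)*(j^3 + 5*j^2 - 2*j - 24) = (j - 4)*(j - 1)*(j + 3)*(j^2 + 2*j - 8) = (j - 4)*(j - 1)*(j + 3)*(j + 4)*(j - 2)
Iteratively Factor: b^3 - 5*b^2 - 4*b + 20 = (b - 2)*(b^2 - 3*b - 10) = (b - 2)*(b + 2)*(b - 5)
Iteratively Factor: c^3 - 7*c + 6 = (c - 1)*(c^2 + c - 6) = (c - 2)*(c - 1)*(c + 3)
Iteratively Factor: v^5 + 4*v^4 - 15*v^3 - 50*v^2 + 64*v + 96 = (v - 2)*(v^4 + 6*v^3 - 3*v^2 - 56*v - 48) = (v - 2)*(v + 4)*(v^3 + 2*v^2 - 11*v - 12) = (v - 2)*(v + 1)*(v + 4)*(v^2 + v - 12) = (v - 2)*(v + 1)*(v + 4)^2*(v - 3)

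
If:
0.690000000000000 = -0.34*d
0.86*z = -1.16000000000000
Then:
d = -2.03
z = -1.35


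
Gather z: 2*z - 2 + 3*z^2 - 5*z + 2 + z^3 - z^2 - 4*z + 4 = z^3 + 2*z^2 - 7*z + 4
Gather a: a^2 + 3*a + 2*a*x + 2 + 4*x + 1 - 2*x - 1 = a^2 + a*(2*x + 3) + 2*x + 2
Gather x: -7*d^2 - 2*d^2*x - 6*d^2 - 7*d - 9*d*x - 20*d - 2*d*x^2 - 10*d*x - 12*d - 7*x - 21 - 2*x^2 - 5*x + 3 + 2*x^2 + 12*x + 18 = -13*d^2 - 2*d*x^2 - 39*d + x*(-2*d^2 - 19*d)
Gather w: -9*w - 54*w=-63*w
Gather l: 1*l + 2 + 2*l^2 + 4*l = 2*l^2 + 5*l + 2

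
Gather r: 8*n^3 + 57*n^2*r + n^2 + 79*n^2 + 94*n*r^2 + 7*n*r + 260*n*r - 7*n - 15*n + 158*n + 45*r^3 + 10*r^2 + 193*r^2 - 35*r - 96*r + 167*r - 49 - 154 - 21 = 8*n^3 + 80*n^2 + 136*n + 45*r^3 + r^2*(94*n + 203) + r*(57*n^2 + 267*n + 36) - 224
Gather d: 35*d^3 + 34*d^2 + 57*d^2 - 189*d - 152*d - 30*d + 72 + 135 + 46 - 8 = 35*d^3 + 91*d^2 - 371*d + 245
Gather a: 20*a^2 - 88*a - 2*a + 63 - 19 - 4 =20*a^2 - 90*a + 40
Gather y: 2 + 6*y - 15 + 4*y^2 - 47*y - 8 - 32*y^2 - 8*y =-28*y^2 - 49*y - 21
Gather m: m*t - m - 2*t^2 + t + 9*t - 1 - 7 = m*(t - 1) - 2*t^2 + 10*t - 8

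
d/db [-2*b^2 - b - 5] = -4*b - 1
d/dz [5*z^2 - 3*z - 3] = 10*z - 3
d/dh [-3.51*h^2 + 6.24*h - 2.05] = 6.24 - 7.02*h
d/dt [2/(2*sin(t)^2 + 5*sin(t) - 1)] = -2*(4*sin(t) + 5)*cos(t)/(5*sin(t) - cos(2*t))^2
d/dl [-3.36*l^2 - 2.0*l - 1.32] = -6.72*l - 2.0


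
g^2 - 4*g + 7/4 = (g - 7/2)*(g - 1/2)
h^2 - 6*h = h*(h - 6)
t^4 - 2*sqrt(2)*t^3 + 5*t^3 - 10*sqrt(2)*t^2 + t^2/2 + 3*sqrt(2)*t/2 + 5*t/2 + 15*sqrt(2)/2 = (t + 5)*(t - 3*sqrt(2)/2)*(t - sqrt(2))*(t + sqrt(2)/2)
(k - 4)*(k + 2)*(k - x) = k^3 - k^2*x - 2*k^2 + 2*k*x - 8*k + 8*x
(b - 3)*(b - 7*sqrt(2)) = b^2 - 7*sqrt(2)*b - 3*b + 21*sqrt(2)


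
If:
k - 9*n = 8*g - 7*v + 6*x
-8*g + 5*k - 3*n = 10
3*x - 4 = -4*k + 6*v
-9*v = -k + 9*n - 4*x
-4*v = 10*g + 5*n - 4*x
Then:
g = 826/515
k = 1826/515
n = -876/515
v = 2718/515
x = 3688/515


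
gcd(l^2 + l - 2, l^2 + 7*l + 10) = l + 2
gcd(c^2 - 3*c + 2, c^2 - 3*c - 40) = 1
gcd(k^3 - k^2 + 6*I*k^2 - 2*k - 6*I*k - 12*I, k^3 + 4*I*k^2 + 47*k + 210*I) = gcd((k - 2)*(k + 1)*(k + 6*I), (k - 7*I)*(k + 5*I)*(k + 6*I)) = k + 6*I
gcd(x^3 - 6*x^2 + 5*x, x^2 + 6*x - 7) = x - 1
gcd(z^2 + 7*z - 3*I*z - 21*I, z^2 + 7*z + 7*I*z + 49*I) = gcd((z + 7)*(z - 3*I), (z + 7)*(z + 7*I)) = z + 7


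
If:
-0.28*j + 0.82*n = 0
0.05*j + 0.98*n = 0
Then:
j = 0.00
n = 0.00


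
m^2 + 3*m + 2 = (m + 1)*(m + 2)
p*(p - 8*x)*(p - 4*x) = p^3 - 12*p^2*x + 32*p*x^2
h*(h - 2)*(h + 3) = h^3 + h^2 - 6*h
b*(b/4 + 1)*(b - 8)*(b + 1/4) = b^4/4 - 15*b^3/16 - 33*b^2/4 - 2*b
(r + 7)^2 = r^2 + 14*r + 49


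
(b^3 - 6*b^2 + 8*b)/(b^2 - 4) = b*(b - 4)/(b + 2)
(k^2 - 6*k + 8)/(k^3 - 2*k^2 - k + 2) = (k - 4)/(k^2 - 1)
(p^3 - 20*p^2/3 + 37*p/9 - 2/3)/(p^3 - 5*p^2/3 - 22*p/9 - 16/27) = 3*(-9*p^3 + 60*p^2 - 37*p + 6)/(-27*p^3 + 45*p^2 + 66*p + 16)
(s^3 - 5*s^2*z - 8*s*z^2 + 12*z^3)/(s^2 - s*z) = s - 4*z - 12*z^2/s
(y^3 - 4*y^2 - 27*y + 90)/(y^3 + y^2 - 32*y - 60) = (y - 3)/(y + 2)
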